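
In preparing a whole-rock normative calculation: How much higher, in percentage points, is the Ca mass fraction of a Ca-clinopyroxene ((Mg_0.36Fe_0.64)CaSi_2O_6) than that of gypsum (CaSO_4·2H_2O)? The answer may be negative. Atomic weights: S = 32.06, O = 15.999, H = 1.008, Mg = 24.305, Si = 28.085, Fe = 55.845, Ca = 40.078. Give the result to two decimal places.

First mineral: 40.078 g Ca in 236.733 g formula = 16.93 wt% Ca.
Second mineral: 40.078 g Ca in 172.164 g formula = 23.28 wt% Ca.
16.93% − 23.28% gives a difference of -6.35 percentage points.

-6.35 percentage points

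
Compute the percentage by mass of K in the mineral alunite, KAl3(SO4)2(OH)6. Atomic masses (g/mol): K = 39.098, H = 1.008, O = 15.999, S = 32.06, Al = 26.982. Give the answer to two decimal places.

Molar mass of KAl3(SO4)2(OH)6: 1*39.098 + 3*26.982 + 2*32.06 + 14*15.999 + 6*1.008 = 414.198 g/mol.
Mass of K per formula unit: 1 × 39.098 = 39.098 g.
Weight fraction K = 39.098 / 414.198 = 0.0944.

9.44 mass %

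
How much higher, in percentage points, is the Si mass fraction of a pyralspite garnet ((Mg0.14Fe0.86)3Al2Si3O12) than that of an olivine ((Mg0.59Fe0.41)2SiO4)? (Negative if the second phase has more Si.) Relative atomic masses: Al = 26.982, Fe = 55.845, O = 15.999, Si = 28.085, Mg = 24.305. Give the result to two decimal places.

0.53 percentage points

First mineral: 84.255 g Si in 484.495 g formula = 17.39 wt% Si.
Second mineral: 28.085 g Si in 166.554 g formula = 16.86 wt% Si.
17.39% − 16.86% gives a difference of 0.53 percentage points.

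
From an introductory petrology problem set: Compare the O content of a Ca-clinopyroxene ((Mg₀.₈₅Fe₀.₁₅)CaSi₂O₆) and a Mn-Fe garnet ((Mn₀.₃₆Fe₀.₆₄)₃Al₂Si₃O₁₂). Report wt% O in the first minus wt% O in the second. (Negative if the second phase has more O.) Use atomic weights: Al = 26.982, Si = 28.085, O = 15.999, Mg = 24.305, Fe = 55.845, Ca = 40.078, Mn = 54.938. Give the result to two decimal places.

O in (Mg₀.₈₅Fe₀.₁₅)CaSi₂O₆: molar mass 221.278 g/mol; 6×15.999 = 95.994 g → 43.38 wt%.
O in (Mn₀.₃₆Fe₀.₆₄)₃Al₂Si₃O₁₂: molar mass 496.762 g/mol; 12×15.999 = 191.988 g → 38.65 wt%.
Difference = 43.38 − 38.65 = 4.73 percentage points.

4.73 percentage points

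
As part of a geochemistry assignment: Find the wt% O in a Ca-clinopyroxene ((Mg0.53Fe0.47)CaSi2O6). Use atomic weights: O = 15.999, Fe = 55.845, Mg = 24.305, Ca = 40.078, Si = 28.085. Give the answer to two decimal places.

41.49 wt%

Molar mass of (Mg0.53Fe0.47)CaSi2O6: 0.53·24.305 + 0.47·55.845 + 1·40.078 + 2·28.085 + 6·15.999 = 231.371 g/mol.
Mass of O per formula unit: 6 × 15.999 = 95.994 g.
Weight fraction O = 95.994 / 231.371 = 0.4149.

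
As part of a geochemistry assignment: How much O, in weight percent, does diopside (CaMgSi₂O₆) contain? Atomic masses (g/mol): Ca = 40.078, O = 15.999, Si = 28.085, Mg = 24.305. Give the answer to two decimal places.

44.33 weight percent

M(CaMgSi₂O₆) = 216.547 g/mol.
O contributes 6 × 15.999 = 95.994 g per mole.
95.994/216.547 = 0.4433 → 44.33%.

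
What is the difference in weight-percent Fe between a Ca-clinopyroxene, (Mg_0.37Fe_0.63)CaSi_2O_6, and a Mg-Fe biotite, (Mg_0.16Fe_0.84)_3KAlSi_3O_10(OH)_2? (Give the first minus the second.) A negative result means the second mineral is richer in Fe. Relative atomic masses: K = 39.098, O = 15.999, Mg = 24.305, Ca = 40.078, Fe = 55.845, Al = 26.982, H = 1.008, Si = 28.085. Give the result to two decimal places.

-13.45 percentage points

First mineral: 35.182 g Fe in 236.417 g formula = 14.88 wt% Fe.
Second mineral: 140.729 g Fe in 496.735 g formula = 28.33 wt% Fe.
14.88% − 28.33% gives a difference of -13.45 percentage points.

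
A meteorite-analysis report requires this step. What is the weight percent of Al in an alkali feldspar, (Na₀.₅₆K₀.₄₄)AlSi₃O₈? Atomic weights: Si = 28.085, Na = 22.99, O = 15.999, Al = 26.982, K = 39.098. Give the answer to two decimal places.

M((Na₀.₅₆K₀.₄₄)AlSi₃O₈) = 269.307 g/mol.
Al contributes 1 × 26.982 = 26.982 g per mole.
26.982/269.307 = 0.1002 → 10.02%.

10.02 wt%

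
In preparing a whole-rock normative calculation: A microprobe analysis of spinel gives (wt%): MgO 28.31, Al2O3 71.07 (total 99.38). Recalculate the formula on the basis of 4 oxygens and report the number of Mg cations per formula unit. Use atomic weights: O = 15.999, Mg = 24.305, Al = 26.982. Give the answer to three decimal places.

1.006 Mg apfu

MgO (M=40.304): mol = 0.70241; Mg = 0.70241, O = 0.70241.
Al2O3 (M=101.961): mol = 0.69703; Al = 1.39406, O = 2.09109.
ΣO = 2.79350; factor = 4/ΣO = 1.43190.
Mg apfu = 0.70241 × 1.43190 = 1.006.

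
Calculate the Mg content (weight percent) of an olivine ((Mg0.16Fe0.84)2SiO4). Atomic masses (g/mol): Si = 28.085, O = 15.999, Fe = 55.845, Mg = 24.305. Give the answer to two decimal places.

4.02 weight percent

M((Mg0.16Fe0.84)2SiO4) = 193.678 g/mol.
Mg contributes 0.32 × 24.305 = 7.778 g per mole.
7.778/193.678 = 0.0402 → 4.02%.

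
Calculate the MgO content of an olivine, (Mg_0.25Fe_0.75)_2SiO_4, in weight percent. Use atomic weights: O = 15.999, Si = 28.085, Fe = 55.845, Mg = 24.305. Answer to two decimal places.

Molar mass of (Mg_0.25Fe_0.75)_2SiO_4 = 0.50×24.305 + 1.50×55.845 + 1×28.085 + 4×15.999 = 188.001 g/mol.
Each formula unit contains 0.50 Mg, equivalent to 0.50/1 = 0.5000 mol MgO.
M(MgO) = 1×24.305 + 1×15.999 = 40.304 g/mol.
Mass of MgO per formula unit = 0.5000 × 40.304 = 20.152 g.
MgO wt% = 20.152 / 188.001 × 100 = 10.72%.

10.72 wt%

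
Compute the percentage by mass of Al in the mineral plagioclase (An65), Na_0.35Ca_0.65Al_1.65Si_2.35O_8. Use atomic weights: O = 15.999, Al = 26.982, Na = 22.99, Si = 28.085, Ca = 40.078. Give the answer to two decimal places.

M(Na_0.35Ca_0.65Al_1.65Si_2.35O_8) = 272.609 g/mol.
Al contributes 1.65 × 26.982 = 44.520 g per mole.
44.520/272.609 = 0.1633 → 16.33%.

16.33 weight percent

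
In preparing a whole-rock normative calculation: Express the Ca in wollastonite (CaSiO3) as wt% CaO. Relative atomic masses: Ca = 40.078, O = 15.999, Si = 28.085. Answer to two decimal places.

M(CaSiO3) = 116.160 g/mol; M(CaO) = 56.077 g/mol.
Moles CaO per formula unit = 1 Ca ÷ 1 = 1.0000.
CaO fraction = (1.0000 × 56.077) / 116.160 = 56.077/116.160 = 0.4828.

48.28 wt%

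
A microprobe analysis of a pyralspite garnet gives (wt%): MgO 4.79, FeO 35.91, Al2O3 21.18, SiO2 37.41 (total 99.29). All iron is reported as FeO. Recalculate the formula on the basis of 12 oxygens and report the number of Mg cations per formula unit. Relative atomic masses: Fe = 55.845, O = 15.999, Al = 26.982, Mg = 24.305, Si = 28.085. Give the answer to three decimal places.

4.79 wt% MgO ÷ 40.304 g/mol = 0.11885 mol, giving 0.11885 Mg and 0.11885 O.
35.91 wt% FeO ÷ 71.844 g/mol = 0.49983 mol, giving 0.49983 Fe and 0.49983 O.
21.18 wt% Al2O3 ÷ 101.961 g/mol = 0.20773 mol, giving 0.41546 Al and 0.62319 O.
37.41 wt% SiO2 ÷ 60.083 g/mol = 0.62264 mol, giving 0.62264 Si and 1.24528 O.
Oxygen sums to 2.48715; scaling by 12/2.48715 = 4.82480 puts the formula on 12 O.
Mg: 0.11885 × 4.82480 = 0.573 atoms per formula unit.

0.573 Mg apfu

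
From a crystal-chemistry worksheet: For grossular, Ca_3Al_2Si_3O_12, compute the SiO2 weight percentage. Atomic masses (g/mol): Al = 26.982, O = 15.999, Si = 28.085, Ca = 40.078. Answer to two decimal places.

M(Ca_3Al_2Si_3O_12) = 450.441 g/mol; M(SiO2) = 60.083 g/mol.
Moles SiO2 per formula unit = 3 Si ÷ 1 = 3.0000.
SiO2 fraction = (3.0000 × 60.083) / 450.441 = 180.249/450.441 = 0.4002.

40.02 wt%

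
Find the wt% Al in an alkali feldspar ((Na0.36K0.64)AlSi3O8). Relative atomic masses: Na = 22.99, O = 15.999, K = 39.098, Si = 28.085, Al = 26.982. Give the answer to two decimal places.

Molar mass of (Na0.36K0.64)AlSi3O8: 0.36·22.99 + 0.64·39.098 + 1·26.982 + 3·28.085 + 8·15.999 = 272.528 g/mol.
Mass of Al per formula unit: 1 × 26.982 = 26.982 g.
Weight fraction Al = 26.982 / 272.528 = 0.0990.

9.90 wt%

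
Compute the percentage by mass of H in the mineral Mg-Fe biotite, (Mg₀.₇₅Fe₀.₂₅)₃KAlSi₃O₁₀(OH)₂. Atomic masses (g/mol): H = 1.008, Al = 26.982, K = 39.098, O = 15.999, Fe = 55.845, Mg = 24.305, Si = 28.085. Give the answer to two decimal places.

Formula mass = 2.25×24.305 + 0.75×55.845 + 1×39.098 + 1×26.982 + 3×28.085 + 12×15.999 + 2×1.008 = 440.909 g/mol, of which 2.016 g is H.
So H makes up 2.016/440.909 = 0.0046 of the mass, i.e. 0.46%.

0.46 mass %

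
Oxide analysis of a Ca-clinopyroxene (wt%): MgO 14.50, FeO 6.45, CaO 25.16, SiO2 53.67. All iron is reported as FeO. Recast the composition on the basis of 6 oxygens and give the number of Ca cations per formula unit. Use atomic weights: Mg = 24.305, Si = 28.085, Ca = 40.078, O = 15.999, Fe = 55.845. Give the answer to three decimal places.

MgO: 14.50/40.304 = 0.35977 mol → 0.35977 mol Mg, 0.35977 mol O.
FeO: 6.45/71.844 = 0.08978 mol → 0.08978 mol Fe, 0.08978 mol O.
CaO: 25.16/56.077 = 0.44867 mol → 0.44867 mol Ca, 0.44867 mol O.
SiO2: 53.67/60.083 = 0.89326 mol → 0.89326 mol Si, 1.78652 mol O.
Total oxygen = 2.68474 mol. Normalization factor = 6/2.68474 = 2.23485.
Ca per 6 O = 0.44867 × 2.23485 = 1.003.

1.003 Ca apfu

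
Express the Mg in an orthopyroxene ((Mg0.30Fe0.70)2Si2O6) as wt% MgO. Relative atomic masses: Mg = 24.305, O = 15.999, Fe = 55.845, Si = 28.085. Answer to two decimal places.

9.87 wt%

Formula mass = 244.930 g/mol.
0.60 Mg → 0.6000 mol MgO per formula unit; M(MgO) = 40.304, so MgO mass = 24.182 g.
24.182/244.930 × 100 = 9.87 wt%.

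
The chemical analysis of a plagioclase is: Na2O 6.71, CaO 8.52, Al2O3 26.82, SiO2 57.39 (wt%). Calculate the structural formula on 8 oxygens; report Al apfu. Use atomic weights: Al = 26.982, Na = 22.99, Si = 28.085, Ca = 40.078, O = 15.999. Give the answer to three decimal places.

6.71 wt% Na2O ÷ 61.979 g/mol = 0.10826 mol, giving 0.21652 Na and 0.10826 O.
8.52 wt% CaO ÷ 56.077 g/mol = 0.15193 mol, giving 0.15193 Ca and 0.15193 O.
26.82 wt% Al2O3 ÷ 101.961 g/mol = 0.26304 mol, giving 0.52608 Al and 0.78912 O.
57.39 wt% SiO2 ÷ 60.083 g/mol = 0.95518 mol, giving 0.95518 Si and 1.91036 O.
Oxygen sums to 2.95967; scaling by 8/2.95967 = 2.70300 puts the formula on 8 O.
Al: 0.52608 × 2.70300 = 1.422 atoms per formula unit.

1.422 Al apfu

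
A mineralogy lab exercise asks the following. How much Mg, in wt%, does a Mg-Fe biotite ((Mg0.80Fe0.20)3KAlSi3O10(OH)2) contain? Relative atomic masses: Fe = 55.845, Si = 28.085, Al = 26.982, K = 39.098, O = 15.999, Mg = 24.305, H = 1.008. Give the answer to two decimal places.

M((Mg0.80Fe0.20)3KAlSi3O10(OH)2) = 436.178 g/mol.
Mg contributes 2.40 × 24.305 = 58.332 g per mole.
58.332/436.178 = 0.1337 → 13.37%.

13.37 wt%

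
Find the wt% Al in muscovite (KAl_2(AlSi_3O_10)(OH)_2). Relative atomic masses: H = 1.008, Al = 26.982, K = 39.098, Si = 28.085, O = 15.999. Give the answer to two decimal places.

20.32 weight percent

Formula mass = 1·39.098 + 3·26.982 + 3·28.085 + 12·15.999 + 2·1.008 = 398.303 g/mol, of which 80.946 g is Al.
So Al makes up 80.946/398.303 = 0.2032 of the mass, i.e. 20.32%.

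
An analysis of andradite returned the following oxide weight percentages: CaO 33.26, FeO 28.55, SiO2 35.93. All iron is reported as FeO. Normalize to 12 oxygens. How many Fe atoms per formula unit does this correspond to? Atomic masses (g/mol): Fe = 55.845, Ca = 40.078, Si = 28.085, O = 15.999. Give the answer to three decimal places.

2.181 Fe apfu

CaO (M=56.077): mol = 0.59311; Ca = 0.59311, O = 0.59311.
FeO (M=71.844): mol = 0.39739; Fe = 0.39739, O = 0.39739.
SiO2 (M=60.083): mol = 0.59801; Si = 0.59801, O = 1.19602.
ΣO = 2.18652; factor = 12/ΣO = 5.48817.
Fe apfu = 0.39739 × 5.48817 = 2.181.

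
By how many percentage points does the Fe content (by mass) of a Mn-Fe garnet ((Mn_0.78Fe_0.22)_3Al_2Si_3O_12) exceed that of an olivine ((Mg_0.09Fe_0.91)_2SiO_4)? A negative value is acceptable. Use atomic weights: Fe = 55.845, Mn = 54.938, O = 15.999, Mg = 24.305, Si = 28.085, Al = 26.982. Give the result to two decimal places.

M((Mn_0.78Fe_0.22)_3Al_2Si_3O_12) = 495.620 g/mol, so wt% Fe = 36.858/495.620 × 100 = 7.44%.
M((Mg_0.09Fe_0.91)_2SiO_4) = 198.094 g/mol, so wt% Fe = 101.638/198.094 × 100 = 51.31%.
7.44 − 51.31 = -43.87 pp.

-43.87 percentage points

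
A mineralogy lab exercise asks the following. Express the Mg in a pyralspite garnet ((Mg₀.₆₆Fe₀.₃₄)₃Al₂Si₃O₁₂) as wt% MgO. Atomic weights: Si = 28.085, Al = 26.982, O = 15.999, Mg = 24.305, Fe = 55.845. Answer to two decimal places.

18.33 wt%

Formula mass = 435.293 g/mol.
1.98 Mg → 1.9800 mol MgO per formula unit; M(MgO) = 40.304, so MgO mass = 79.802 g.
79.802/435.293 × 100 = 18.33 wt%.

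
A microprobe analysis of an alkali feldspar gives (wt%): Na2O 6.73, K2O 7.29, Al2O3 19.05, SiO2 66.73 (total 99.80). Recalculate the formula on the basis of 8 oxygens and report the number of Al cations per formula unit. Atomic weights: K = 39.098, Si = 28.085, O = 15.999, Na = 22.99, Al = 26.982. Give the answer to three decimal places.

Na2O: 6.73/61.979 = 0.10859 mol → 0.21718 mol Na, 0.10859 mol O.
K2O: 7.29/94.195 = 0.07739 mol → 0.15478 mol K, 0.07739 mol O.
Al2O3: 19.05/101.961 = 0.18684 mol → 0.37368 mol Al, 0.56052 mol O.
SiO2: 66.73/60.083 = 1.11063 mol → 1.11063 mol Si, 2.22126 mol O.
Total oxygen = 2.96776 mol. Normalization factor = 8/2.96776 = 2.69564.
Al per 8 O = 0.37368 × 2.69564 = 1.007.

1.007 Al apfu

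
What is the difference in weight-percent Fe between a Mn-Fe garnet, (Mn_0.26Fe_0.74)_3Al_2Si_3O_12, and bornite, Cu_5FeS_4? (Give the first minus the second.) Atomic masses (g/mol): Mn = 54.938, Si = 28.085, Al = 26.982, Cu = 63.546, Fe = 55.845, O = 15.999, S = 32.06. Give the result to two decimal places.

13.81 percentage points

Fe in (Mn_0.26Fe_0.74)_3Al_2Si_3O_12: molar mass 497.035 g/mol; 2.22×55.845 = 123.976 g → 24.94 wt%.
Fe in Cu_5FeS_4: molar mass 501.815 g/mol; 1×55.845 = 55.845 g → 11.13 wt%.
Difference = 24.94 − 11.13 = 13.81 percentage points.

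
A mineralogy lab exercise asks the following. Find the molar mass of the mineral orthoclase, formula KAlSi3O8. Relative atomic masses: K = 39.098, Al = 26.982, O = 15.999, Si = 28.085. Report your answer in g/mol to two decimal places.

The formula mass is the sum 1×39.098 + 1×26.982 + 3×28.085 + 8×15.999.

278.33 g/mol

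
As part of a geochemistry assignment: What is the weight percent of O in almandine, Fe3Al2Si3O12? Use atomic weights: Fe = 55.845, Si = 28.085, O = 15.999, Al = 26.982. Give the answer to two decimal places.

Formula mass = 3*55.845 + 2*26.982 + 3*28.085 + 12*15.999 = 497.742 g/mol, of which 191.988 g is O.
So O makes up 191.988/497.742 = 0.3857 of the mass, i.e. 38.57%.

38.57 mass %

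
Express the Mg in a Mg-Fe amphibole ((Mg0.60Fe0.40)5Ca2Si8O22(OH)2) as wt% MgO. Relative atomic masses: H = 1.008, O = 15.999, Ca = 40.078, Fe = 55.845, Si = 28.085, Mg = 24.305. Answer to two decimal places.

13.81 wt%

Molar mass of (Mg0.60Fe0.40)5Ca2Si8O22(OH)2 = 3·24.305 + 2·55.845 + 2·40.078 + 8·28.085 + 24·15.999 + 2·1.008 = 875.433 g/mol.
Each formula unit contains 3 Mg, equivalent to 3/1 = 3.0000 mol MgO.
M(MgO) = 1×24.305 + 1×15.999 = 40.304 g/mol.
Mass of MgO per formula unit = 3.0000 × 40.304 = 120.912 g.
MgO wt% = 120.912 / 875.433 × 100 = 13.81%.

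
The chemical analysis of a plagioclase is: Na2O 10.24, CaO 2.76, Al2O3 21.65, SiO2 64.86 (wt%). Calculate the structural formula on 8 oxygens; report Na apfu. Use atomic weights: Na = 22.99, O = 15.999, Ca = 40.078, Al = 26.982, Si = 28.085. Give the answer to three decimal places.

0.878 Na apfu

Na2O: 10.24/61.979 = 0.16522 mol → 0.33044 mol Na, 0.16522 mol O.
CaO: 2.76/56.077 = 0.04922 mol → 0.04922 mol Ca, 0.04922 mol O.
Al2O3: 21.65/101.961 = 0.21234 mol → 0.42468 mol Al, 0.63702 mol O.
SiO2: 64.86/60.083 = 1.07951 mol → 1.07951 mol Si, 2.15902 mol O.
Total oxygen = 3.01048 mol. Normalization factor = 8/3.01048 = 2.65738.
Na per 8 O = 0.33044 × 2.65738 = 0.878.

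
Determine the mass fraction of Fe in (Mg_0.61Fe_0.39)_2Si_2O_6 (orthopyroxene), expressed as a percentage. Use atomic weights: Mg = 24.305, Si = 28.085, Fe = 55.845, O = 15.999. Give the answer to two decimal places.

M((Mg_0.61Fe_0.39)_2Si_2O_6) = 225.375 g/mol.
Fe contributes 0.78 × 55.845 = 43.559 g per mole.
43.559/225.375 = 0.1933 → 19.33%.

19.33 mass %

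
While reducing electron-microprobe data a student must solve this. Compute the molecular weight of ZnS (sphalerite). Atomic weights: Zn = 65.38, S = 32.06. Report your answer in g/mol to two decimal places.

97.44 g/mol

M = 1(65.38) + 1(32.06)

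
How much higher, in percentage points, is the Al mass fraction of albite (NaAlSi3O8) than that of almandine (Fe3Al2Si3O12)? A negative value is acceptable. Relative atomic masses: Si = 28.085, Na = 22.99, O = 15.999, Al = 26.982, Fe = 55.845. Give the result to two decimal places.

-0.55 percentage points

M(NaAlSi3O8) = 262.219 g/mol, so wt% Al = 26.982/262.219 × 100 = 10.29%.
M(Fe3Al2Si3O12) = 497.742 g/mol, so wt% Al = 53.964/497.742 × 100 = 10.84%.
10.29 − 10.84 = -0.55 pp.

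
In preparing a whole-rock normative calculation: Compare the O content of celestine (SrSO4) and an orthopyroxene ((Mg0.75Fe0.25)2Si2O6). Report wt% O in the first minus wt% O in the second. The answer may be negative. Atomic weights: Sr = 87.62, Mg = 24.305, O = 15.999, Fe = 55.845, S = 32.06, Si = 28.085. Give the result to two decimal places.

First mineral: 63.996 g O in 183.676 g formula = 34.84 wt% O.
Second mineral: 95.994 g O in 216.544 g formula = 44.33 wt% O.
34.84% − 44.33% gives a difference of -9.49 percentage points.

-9.49 percentage points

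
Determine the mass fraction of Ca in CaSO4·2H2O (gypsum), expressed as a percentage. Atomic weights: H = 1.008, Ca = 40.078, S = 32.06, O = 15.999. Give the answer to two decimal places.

Molar mass of CaSO4·2H2O: 1×40.078 + 1×32.06 + 6×15.999 + 4×1.008 = 172.164 g/mol.
Mass of Ca per formula unit: 1 × 40.078 = 40.078 g.
Weight fraction Ca = 40.078 / 172.164 = 0.2328.

23.28 mass %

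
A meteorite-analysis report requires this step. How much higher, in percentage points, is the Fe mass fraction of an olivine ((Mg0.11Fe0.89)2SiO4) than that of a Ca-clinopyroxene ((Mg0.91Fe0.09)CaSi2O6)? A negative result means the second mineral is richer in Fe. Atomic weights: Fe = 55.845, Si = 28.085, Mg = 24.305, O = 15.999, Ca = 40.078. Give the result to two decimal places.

48.21 percentage points

Fe in (Mg0.11Fe0.89)2SiO4: molar mass 196.832 g/mol; 1.78×55.845 = 99.404 g → 50.50 wt%.
Fe in (Mg0.91Fe0.09)CaSi2O6: molar mass 219.386 g/mol; 0.09×55.845 = 5.026 g → 2.29 wt%.
Difference = 50.50 − 2.29 = 48.21 percentage points.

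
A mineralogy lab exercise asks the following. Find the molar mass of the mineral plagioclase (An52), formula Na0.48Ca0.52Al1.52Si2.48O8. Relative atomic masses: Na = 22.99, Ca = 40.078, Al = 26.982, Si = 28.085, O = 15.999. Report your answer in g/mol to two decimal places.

Na: 0.48 × 22.99 = 11.0352
Ca: 0.52 × 40.078 = 20.8406
Al: 1.52 × 26.982 = 41.0126
Si: 2.48 × 28.085 = 69.6508
O: 8 × 15.999 = 127.9920
Summing the contributions gives the formula mass.

270.53 g/mol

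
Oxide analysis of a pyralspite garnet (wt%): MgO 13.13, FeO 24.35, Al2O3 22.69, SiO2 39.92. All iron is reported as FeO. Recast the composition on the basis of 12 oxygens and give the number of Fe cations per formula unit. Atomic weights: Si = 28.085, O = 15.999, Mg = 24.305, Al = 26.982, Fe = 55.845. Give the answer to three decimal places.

MgO: 13.13/40.304 = 0.32577 mol → 0.32577 mol Mg, 0.32577 mol O.
FeO: 24.35/71.844 = 0.33893 mol → 0.33893 mol Fe, 0.33893 mol O.
Al2O3: 22.69/101.961 = 0.22254 mol → 0.44508 mol Al, 0.66762 mol O.
SiO2: 39.92/60.083 = 0.66441 mol → 0.66441 mol Si, 1.32882 mol O.
Total oxygen = 2.66114 mol. Normalization factor = 12/2.66114 = 4.50935.
Fe per 12 O = 0.33893 × 4.50935 = 1.528.

1.528 Fe apfu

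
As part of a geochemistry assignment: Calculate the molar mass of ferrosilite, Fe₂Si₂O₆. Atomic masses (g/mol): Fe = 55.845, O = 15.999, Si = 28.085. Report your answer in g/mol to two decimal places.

263.85 g/mol

M = 2×55.845 + 2×28.085 + 6×15.999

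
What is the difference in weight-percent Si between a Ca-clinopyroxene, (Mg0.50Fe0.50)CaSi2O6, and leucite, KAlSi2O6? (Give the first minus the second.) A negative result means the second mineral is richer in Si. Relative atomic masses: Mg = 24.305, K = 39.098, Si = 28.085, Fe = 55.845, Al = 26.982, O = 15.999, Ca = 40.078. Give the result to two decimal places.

-1.56 percentage points

Si in (Mg0.50Fe0.50)CaSi2O6: molar mass 232.317 g/mol; 2×28.085 = 56.170 g → 24.18 wt%.
Si in KAlSi2O6: molar mass 218.244 g/mol; 2×28.085 = 56.170 g → 25.74 wt%.
Difference = 24.18 − 25.74 = -1.56 percentage points.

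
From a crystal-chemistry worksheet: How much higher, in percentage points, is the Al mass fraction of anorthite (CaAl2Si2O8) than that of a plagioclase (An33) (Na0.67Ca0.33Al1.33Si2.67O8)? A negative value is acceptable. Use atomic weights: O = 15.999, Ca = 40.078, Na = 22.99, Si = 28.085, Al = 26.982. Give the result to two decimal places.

Al in CaAl2Si2O8: molar mass 278.204 g/mol; 2×26.982 = 53.964 g → 19.40 wt%.
Al in Na0.67Ca0.33Al1.33Si2.67O8: molar mass 267.494 g/mol; 1.33×26.982 = 35.886 g → 13.42 wt%.
Difference = 19.40 − 13.42 = 5.98 percentage points.

5.98 percentage points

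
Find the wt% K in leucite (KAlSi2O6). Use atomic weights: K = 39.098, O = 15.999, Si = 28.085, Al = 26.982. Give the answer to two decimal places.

17.91 wt%

M(KAlSi2O6) = 218.244 g/mol.
K contributes 1 × 39.098 = 39.098 g per mole.
39.098/218.244 = 0.1791 → 17.91%.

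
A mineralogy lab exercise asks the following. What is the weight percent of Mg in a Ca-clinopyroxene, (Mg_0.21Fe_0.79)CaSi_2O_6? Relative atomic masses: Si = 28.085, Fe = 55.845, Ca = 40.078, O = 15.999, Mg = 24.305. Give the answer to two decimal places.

Formula mass = 0.21*24.305 + 0.79*55.845 + 1*40.078 + 2*28.085 + 6*15.999 = 241.464 g/mol, of which 5.104 g is Mg.
So Mg makes up 5.104/241.464 = 0.0211 of the mass, i.e. 2.11%.

2.11 wt%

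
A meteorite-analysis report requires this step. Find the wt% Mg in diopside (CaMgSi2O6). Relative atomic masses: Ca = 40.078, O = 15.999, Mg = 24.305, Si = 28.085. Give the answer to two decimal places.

Formula mass = 1*40.078 + 1*24.305 + 2*28.085 + 6*15.999 = 216.547 g/mol, of which 24.305 g is Mg.
So Mg makes up 24.305/216.547 = 0.1122 of the mass, i.e. 11.22%.

11.22 mass %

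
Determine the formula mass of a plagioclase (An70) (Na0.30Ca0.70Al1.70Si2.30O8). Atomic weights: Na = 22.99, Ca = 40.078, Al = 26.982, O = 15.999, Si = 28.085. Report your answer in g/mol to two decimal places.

M = 0.30×22.99 + 0.70×40.078 + 1.70×26.982 + 2.30×28.085 + 8×15.999

273.41 g/mol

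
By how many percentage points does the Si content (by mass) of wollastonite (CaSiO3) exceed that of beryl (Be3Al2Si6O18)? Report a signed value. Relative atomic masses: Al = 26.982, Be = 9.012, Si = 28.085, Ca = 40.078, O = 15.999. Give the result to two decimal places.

-7.17 percentage points

Si in CaSiO3: molar mass 116.160 g/mol; 1×28.085 = 28.085 g → 24.18 wt%.
Si in Be3Al2Si6O18: molar mass 537.492 g/mol; 6×28.085 = 168.510 g → 31.35 wt%.
Difference = 24.18 − 31.35 = -7.17 percentage points.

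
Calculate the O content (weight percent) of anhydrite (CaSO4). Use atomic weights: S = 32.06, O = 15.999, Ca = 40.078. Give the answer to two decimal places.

47.01 weight percent

Molar mass of CaSO4: 1*40.078 + 1*32.06 + 4*15.999 = 136.134 g/mol.
Mass of O per formula unit: 4 × 15.999 = 63.996 g.
Weight fraction O = 63.996 / 136.134 = 0.4701.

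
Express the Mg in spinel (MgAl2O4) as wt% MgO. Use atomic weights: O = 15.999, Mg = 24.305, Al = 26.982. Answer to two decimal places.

28.33 wt%

Formula mass = 142.265 g/mol.
1 Mg → 1.0000 mol MgO per formula unit; M(MgO) = 40.304, so MgO mass = 40.304 g.
40.304/142.265 × 100 = 28.33 wt%.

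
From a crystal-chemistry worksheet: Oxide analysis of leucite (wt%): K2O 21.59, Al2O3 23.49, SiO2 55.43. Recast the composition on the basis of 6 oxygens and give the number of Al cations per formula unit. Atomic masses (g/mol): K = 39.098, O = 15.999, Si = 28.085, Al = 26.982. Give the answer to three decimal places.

1.000 Al apfu

21.59 wt% K2O ÷ 94.195 g/mol = 0.22921 mol, giving 0.45842 K and 0.22921 O.
23.49 wt% Al2O3 ÷ 101.961 g/mol = 0.23038 mol, giving 0.46076 Al and 0.69114 O.
55.43 wt% SiO2 ÷ 60.083 g/mol = 0.92256 mol, giving 0.92256 Si and 1.84512 O.
Oxygen sums to 2.76547; scaling by 6/2.76547 = 2.16961 puts the formula on 6 O.
Al: 0.46076 × 2.16961 = 1.000 atoms per formula unit.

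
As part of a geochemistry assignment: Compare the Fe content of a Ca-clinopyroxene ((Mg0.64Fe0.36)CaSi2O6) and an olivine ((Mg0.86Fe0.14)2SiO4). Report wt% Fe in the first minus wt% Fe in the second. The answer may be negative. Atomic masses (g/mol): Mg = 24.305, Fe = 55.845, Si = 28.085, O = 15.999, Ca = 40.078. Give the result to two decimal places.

-1.64 percentage points

First mineral: 20.104 g Fe in 227.901 g formula = 8.82 wt% Fe.
Second mineral: 15.637 g Fe in 149.522 g formula = 10.46 wt% Fe.
8.82% − 10.46% gives a difference of -1.64 percentage points.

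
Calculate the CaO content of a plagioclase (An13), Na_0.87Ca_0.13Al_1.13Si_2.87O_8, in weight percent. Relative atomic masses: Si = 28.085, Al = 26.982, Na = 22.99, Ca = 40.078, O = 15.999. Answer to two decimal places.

Molar mass of Na_0.87Ca_0.13Al_1.13Si_2.87O_8 = 0.87×22.99 + 0.13×40.078 + 1.13×26.982 + 2.87×28.085 + 8×15.999 = 264.297 g/mol.
Each formula unit contains 0.13 Ca, equivalent to 0.13/1 = 0.1300 mol CaO.
M(CaO) = 1×40.078 + 1×15.999 = 56.077 g/mol.
Mass of CaO per formula unit = 0.1300 × 56.077 = 7.290 g.
CaO wt% = 7.290 / 264.297 × 100 = 2.76%.

2.76 wt%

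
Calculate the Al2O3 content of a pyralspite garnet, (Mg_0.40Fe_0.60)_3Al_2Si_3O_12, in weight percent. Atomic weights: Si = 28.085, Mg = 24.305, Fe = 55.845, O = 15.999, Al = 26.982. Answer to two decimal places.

22.17 wt%

Molar mass of (Mg_0.40Fe_0.60)_3Al_2Si_3O_12 = 1.20×24.305 + 1.80×55.845 + 2×26.982 + 3×28.085 + 12×15.999 = 459.894 g/mol.
Each formula unit contains 2 Al, equivalent to 2/2 = 1.0000 mol Al2O3.
M(Al2O3) = 2×26.982 + 3×15.999 = 101.961 g/mol.
Mass of Al2O3 per formula unit = 1.0000 × 101.961 = 101.961 g.
Al2O3 wt% = 101.961 / 459.894 × 100 = 22.17%.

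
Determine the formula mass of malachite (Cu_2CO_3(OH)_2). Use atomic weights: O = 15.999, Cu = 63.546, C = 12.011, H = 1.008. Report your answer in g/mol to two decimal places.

Cu: 2 × 63.546 = 127.0920
C: 1 × 12.011 = 12.0110
O: 5 × 15.999 = 79.9950
H: 2 × 1.008 = 2.0160
Summing the contributions gives the formula mass.

221.11 g/mol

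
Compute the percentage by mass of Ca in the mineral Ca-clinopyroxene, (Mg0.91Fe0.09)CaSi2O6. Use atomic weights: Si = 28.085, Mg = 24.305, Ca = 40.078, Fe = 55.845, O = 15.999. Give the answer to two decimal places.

Molar mass of (Mg0.91Fe0.09)CaSi2O6: 0.91*24.305 + 0.09*55.845 + 1*40.078 + 2*28.085 + 6*15.999 = 219.386 g/mol.
Mass of Ca per formula unit: 1 × 40.078 = 40.078 g.
Weight fraction Ca = 40.078 / 219.386 = 0.1827.

18.27 weight percent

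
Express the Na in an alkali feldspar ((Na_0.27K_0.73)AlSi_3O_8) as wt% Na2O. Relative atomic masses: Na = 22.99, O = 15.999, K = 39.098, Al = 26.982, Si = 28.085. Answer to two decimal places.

3.05 wt%

Molar mass of (Na_0.27K_0.73)AlSi_3O_8 = 0.27·22.99 + 0.73·39.098 + 1·26.982 + 3·28.085 + 8·15.999 = 273.978 g/mol.
Each formula unit contains 0.27 Na, equivalent to 0.27/2 = 0.1350 mol Na2O.
M(Na2O) = 2×22.99 + 1×15.999 = 61.979 g/mol.
Mass of Na2O per formula unit = 0.1350 × 61.979 = 8.367 g.
Na2O wt% = 8.367 / 273.978 × 100 = 3.05%.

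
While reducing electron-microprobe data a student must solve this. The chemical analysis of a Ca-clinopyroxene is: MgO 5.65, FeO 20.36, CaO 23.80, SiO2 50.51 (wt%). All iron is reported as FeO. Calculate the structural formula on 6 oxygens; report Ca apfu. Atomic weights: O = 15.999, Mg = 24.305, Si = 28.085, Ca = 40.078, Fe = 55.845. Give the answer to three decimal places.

1.007 Ca apfu

5.65 wt% MgO ÷ 40.304 g/mol = 0.14018 mol, giving 0.14018 Mg and 0.14018 O.
20.36 wt% FeO ÷ 71.844 g/mol = 0.28339 mol, giving 0.28339 Fe and 0.28339 O.
23.80 wt% CaO ÷ 56.077 g/mol = 0.42442 mol, giving 0.42442 Ca and 0.42442 O.
50.51 wt% SiO2 ÷ 60.083 g/mol = 0.84067 mol, giving 0.84067 Si and 1.68134 O.
Oxygen sums to 2.52933; scaling by 6/2.52933 = 2.37217 puts the formula on 6 O.
Ca: 0.42442 × 2.37217 = 1.007 atoms per formula unit.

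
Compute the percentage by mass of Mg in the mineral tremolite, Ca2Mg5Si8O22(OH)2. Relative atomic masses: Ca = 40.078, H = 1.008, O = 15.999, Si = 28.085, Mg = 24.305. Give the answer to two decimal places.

14.96 weight percent

M(Ca2Mg5Si8O22(OH)2) = 812.353 g/mol.
Mg contributes 5 × 24.305 = 121.525 g per mole.
121.525/812.353 = 0.1496 → 14.96%.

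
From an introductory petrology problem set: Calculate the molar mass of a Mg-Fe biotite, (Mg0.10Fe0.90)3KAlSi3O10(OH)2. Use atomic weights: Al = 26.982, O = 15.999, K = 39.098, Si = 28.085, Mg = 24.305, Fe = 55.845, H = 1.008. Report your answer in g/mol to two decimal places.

M = 0.30(24.305) + 2.70(55.845) + 1(39.098) + 1(26.982) + 3(28.085) + 12(15.999) + 2(1.008)

502.41 g/mol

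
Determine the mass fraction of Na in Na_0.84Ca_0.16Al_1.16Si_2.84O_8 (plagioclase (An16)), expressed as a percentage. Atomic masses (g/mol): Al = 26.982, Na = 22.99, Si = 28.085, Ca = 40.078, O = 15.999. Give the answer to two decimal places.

Formula mass = 0.84×22.99 + 0.16×40.078 + 1.16×26.982 + 2.84×28.085 + 8×15.999 = 264.777 g/mol, of which 19.312 g is Na.
So Na makes up 19.312/264.777 = 0.0729 of the mass, i.e. 7.29%.

7.29 weight percent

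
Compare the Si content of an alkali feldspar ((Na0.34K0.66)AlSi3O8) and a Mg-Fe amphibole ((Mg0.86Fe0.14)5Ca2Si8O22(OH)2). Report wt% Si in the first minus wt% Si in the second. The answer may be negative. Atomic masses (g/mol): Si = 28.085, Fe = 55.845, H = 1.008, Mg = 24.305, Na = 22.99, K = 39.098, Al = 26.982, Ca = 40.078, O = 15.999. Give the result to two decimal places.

Si in (Na0.34K0.66)AlSi3O8: molar mass 272.850 g/mol; 3×28.085 = 84.255 g → 30.88 wt%.
Si in (Mg0.86Fe0.14)5Ca2Si8O22(OH)2: molar mass 834.431 g/mol; 8×28.085 = 224.680 g → 26.93 wt%.
Difference = 30.88 − 26.93 = 3.95 percentage points.

3.95 percentage points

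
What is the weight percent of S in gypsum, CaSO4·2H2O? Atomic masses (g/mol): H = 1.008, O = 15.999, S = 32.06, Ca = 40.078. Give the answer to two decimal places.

M(CaSO4·2H2O) = 172.164 g/mol.
S contributes 1 × 32.06 = 32.060 g per mole.
32.060/172.164 = 0.1862 → 18.62%.

18.62 mass %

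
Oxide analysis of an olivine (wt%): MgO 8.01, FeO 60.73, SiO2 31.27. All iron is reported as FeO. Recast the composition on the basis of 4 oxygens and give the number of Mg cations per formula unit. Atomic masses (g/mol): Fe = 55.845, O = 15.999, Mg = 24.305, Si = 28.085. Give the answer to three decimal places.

MgO: 8.01/40.304 = 0.19874 mol → 0.19874 mol Mg, 0.19874 mol O.
FeO: 60.73/71.844 = 0.84530 mol → 0.84530 mol Fe, 0.84530 mol O.
SiO2: 31.27/60.083 = 0.52045 mol → 0.52045 mol Si, 1.04090 mol O.
Total oxygen = 2.08494 mol. Normalization factor = 4/2.08494 = 1.91852.
Mg per 4 O = 0.19874 × 1.91852 = 0.381.

0.381 Mg apfu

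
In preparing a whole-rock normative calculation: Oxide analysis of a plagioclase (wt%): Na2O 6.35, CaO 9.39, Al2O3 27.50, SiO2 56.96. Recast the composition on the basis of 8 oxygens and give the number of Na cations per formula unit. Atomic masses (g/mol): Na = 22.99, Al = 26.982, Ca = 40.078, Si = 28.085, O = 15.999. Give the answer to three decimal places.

0.551 Na apfu

6.35 wt% Na2O ÷ 61.979 g/mol = 0.10245 mol, giving 0.20490 Na and 0.10245 O.
9.39 wt% CaO ÷ 56.077 g/mol = 0.16745 mol, giving 0.16745 Ca and 0.16745 O.
27.50 wt% Al2O3 ÷ 101.961 g/mol = 0.26971 mol, giving 0.53942 Al and 0.80913 O.
56.96 wt% SiO2 ÷ 60.083 g/mol = 0.94802 mol, giving 0.94802 Si and 1.89604 O.
Oxygen sums to 2.97507; scaling by 8/2.97507 = 2.68901 puts the formula on 8 O.
Na: 0.20490 × 2.68901 = 0.551 atoms per formula unit.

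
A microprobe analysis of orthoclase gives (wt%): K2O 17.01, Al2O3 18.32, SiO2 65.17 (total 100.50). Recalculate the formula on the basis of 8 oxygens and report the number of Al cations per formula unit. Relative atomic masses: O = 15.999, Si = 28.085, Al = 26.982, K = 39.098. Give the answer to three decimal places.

K2O (M=94.195): mol = 0.18058; K = 0.36116, O = 0.18058.
Al2O3 (M=101.961): mol = 0.17968; Al = 0.35936, O = 0.53904.
SiO2 (M=60.083): mol = 1.08467; Si = 1.08467, O = 2.16934.
ΣO = 2.88896; factor = 8/ΣO = 2.76916.
Al apfu = 0.35936 × 2.76916 = 0.995.

0.995 Al apfu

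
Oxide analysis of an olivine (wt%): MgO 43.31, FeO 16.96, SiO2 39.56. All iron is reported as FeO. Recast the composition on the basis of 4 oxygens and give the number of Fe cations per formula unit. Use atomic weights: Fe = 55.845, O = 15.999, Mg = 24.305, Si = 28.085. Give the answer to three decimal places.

43.31 wt% MgO ÷ 40.304 g/mol = 1.07458 mol, giving 1.07458 Mg and 1.07458 O.
16.96 wt% FeO ÷ 71.844 g/mol = 0.23607 mol, giving 0.23607 Fe and 0.23607 O.
39.56 wt% SiO2 ÷ 60.083 g/mol = 0.65842 mol, giving 0.65842 Si and 1.31684 O.
Oxygen sums to 2.62749; scaling by 4/2.62749 = 1.52237 puts the formula on 4 O.
Fe: 0.23607 × 1.52237 = 0.359 atoms per formula unit.

0.359 Fe apfu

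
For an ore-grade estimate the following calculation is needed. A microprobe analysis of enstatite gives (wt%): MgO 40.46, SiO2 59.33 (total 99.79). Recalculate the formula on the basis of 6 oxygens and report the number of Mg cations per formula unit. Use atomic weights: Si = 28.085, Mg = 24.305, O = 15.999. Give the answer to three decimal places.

2.022 Mg apfu

40.46 wt% MgO ÷ 40.304 g/mol = 1.00387 mol, giving 1.00387 Mg and 1.00387 O.
59.33 wt% SiO2 ÷ 60.083 g/mol = 0.98747 mol, giving 0.98747 Si and 1.97494 O.
Oxygen sums to 2.97881; scaling by 6/2.97881 = 2.01423 puts the formula on 6 O.
Mg: 1.00387 × 2.01423 = 2.022 atoms per formula unit.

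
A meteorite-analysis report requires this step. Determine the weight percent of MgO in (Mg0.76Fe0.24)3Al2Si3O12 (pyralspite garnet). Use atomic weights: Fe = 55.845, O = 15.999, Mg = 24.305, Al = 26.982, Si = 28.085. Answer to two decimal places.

M((Mg0.76Fe0.24)3Al2Si3O12) = 425.831 g/mol; M(MgO) = 40.304 g/mol.
Moles MgO per formula unit = 2.28 Mg ÷ 1 = 2.2800.
MgO fraction = (2.2800 × 40.304) / 425.831 = 91.893/425.831 = 0.2158.

21.58 wt%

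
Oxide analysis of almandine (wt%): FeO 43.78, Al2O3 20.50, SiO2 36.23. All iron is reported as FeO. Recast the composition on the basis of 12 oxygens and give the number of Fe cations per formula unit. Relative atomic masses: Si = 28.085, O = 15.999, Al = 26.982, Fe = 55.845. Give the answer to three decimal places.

3.024 Fe apfu

FeO: 43.78/71.844 = 0.60938 mol → 0.60938 mol Fe, 0.60938 mol O.
Al2O3: 20.50/101.961 = 0.20106 mol → 0.40212 mol Al, 0.60318 mol O.
SiO2: 36.23/60.083 = 0.60300 mol → 0.60300 mol Si, 1.20600 mol O.
Total oxygen = 2.41856 mol. Normalization factor = 12/2.41856 = 4.96163.
Fe per 12 O = 0.60938 × 4.96163 = 3.024.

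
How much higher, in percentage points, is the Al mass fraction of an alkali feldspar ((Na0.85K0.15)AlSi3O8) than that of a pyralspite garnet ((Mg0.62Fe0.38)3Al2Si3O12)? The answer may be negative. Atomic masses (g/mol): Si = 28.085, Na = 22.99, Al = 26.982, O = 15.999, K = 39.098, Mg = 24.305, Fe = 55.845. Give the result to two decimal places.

M((Na0.85K0.15)AlSi3O8) = 264.635 g/mol, so wt% Al = 26.982/264.635 × 100 = 10.20%.
M((Mg0.62Fe0.38)3Al2Si3O12) = 439.078 g/mol, so wt% Al = 53.964/439.078 × 100 = 12.29%.
10.20 − 12.29 = -2.09 pp.

-2.09 percentage points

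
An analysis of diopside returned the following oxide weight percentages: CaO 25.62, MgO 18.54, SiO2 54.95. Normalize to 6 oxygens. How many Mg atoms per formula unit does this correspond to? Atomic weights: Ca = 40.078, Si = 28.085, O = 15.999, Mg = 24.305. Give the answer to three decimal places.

1.005 Mg apfu

CaO: 25.62/56.077 = 0.45687 mol → 0.45687 mol Ca, 0.45687 mol O.
MgO: 18.54/40.304 = 0.46000 mol → 0.46000 mol Mg, 0.46000 mol O.
SiO2: 54.95/60.083 = 0.91457 mol → 0.91457 mol Si, 1.82914 mol O.
Total oxygen = 2.74601 mol. Normalization factor = 6/2.74601 = 2.18499.
Mg per 6 O = 0.46000 × 2.18499 = 1.005.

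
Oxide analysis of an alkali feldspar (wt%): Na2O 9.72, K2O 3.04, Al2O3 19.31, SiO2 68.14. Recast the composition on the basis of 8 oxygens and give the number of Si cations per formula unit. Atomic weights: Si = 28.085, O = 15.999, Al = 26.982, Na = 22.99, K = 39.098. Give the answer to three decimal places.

Na2O (M=61.979): mol = 0.15683; Na = 0.31366, O = 0.15683.
K2O (M=94.195): mol = 0.03227; K = 0.06454, O = 0.03227.
Al2O3 (M=101.961): mol = 0.18939; Al = 0.37878, O = 0.56817.
SiO2 (M=60.083): mol = 1.13410; Si = 1.13410, O = 2.26820.
ΣO = 3.02547; factor = 8/ΣO = 2.64422.
Si apfu = 1.13410 × 2.64422 = 2.999.

2.999 Si apfu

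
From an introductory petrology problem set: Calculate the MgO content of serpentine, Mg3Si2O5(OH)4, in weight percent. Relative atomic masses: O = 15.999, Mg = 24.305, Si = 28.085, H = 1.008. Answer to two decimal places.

43.63 wt%

Formula mass = 277.108 g/mol.
3 Mg → 3.0000 mol MgO per formula unit; M(MgO) = 40.304, so MgO mass = 120.912 g.
120.912/277.108 × 100 = 43.63 wt%.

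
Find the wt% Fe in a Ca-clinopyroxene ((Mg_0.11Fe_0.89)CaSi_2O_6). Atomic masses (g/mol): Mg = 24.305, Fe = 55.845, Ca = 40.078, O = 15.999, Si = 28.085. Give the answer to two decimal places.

M((Mg_0.11Fe_0.89)CaSi_2O_6) = 244.618 g/mol.
Fe contributes 0.89 × 55.845 = 49.702 g per mole.
49.702/244.618 = 0.2032 → 20.32%.

20.32 weight percent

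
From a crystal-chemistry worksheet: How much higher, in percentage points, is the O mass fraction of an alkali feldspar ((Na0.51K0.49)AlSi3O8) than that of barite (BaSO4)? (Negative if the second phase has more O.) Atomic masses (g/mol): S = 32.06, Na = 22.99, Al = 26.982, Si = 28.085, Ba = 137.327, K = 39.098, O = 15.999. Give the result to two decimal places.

19.96 percentage points

First mineral: 127.992 g O in 270.112 g formula = 47.38 wt% O.
Second mineral: 63.996 g O in 233.383 g formula = 27.42 wt% O.
47.38% − 27.42% gives a difference of 19.96 percentage points.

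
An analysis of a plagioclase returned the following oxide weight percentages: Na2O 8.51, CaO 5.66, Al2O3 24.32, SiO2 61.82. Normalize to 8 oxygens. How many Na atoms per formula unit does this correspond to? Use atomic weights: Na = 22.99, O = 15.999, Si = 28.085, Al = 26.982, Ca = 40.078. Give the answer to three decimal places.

0.729 Na apfu

8.51 wt% Na2O ÷ 61.979 g/mol = 0.13730 mol, giving 0.27460 Na and 0.13730 O.
5.66 wt% CaO ÷ 56.077 g/mol = 0.10093 mol, giving 0.10093 Ca and 0.10093 O.
24.32 wt% Al2O3 ÷ 101.961 g/mol = 0.23852 mol, giving 0.47704 Al and 0.71556 O.
61.82 wt% SiO2 ÷ 60.083 g/mol = 1.02891 mol, giving 1.02891 Si and 2.05782 O.
Oxygen sums to 3.01161; scaling by 8/3.01161 = 2.65639 puts the formula on 8 O.
Na: 0.27460 × 2.65639 = 0.729 atoms per formula unit.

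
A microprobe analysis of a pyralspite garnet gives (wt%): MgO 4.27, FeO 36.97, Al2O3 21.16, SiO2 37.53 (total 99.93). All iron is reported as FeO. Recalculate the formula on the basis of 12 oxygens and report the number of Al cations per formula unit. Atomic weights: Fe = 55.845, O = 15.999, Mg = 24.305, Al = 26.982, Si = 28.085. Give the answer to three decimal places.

1.998 Al apfu

MgO (M=40.304): mol = 0.10594; Mg = 0.10594, O = 0.10594.
FeO (M=71.844): mol = 0.51459; Fe = 0.51459, O = 0.51459.
Al2O3 (M=101.961): mol = 0.20753; Al = 0.41506, O = 0.62259.
SiO2 (M=60.083): mol = 0.62464; Si = 0.62464, O = 1.24928.
ΣO = 2.49240; factor = 12/ΣO = 4.81464.
Al apfu = 0.41506 × 4.81464 = 1.998.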